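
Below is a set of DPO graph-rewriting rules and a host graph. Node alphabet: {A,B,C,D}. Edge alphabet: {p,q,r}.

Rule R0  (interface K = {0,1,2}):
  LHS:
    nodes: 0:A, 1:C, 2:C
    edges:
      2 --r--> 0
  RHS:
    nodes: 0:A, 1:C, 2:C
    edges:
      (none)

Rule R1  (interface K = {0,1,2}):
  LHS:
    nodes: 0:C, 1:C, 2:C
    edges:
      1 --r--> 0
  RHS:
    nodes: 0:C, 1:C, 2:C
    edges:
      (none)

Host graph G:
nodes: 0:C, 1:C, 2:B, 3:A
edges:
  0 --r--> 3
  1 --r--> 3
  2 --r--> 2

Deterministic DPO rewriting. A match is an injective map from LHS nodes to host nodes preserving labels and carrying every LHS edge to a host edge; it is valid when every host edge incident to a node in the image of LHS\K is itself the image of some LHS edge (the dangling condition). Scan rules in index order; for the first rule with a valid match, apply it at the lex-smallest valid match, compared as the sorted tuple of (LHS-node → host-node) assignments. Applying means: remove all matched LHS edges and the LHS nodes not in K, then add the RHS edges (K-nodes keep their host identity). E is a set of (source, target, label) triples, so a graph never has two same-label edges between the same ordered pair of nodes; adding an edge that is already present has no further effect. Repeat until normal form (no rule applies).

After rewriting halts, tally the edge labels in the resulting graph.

Answer: r:1

Steps:
start.  V:4 E:3  edges: 0-r->3 1-r->3 2-r->2
1. fire R0 via {0↦3, 1↦0, 2↦1}  →  V:4 E:2  edges: 0-r->3 2-r->2
2. fire R0 via {0↦3, 1↦1, 2↦0}  →  V:4 E:1  edges: 2-r->2
final graph: no rule applies after step 2
NF edges: [(2, 2, 'r')]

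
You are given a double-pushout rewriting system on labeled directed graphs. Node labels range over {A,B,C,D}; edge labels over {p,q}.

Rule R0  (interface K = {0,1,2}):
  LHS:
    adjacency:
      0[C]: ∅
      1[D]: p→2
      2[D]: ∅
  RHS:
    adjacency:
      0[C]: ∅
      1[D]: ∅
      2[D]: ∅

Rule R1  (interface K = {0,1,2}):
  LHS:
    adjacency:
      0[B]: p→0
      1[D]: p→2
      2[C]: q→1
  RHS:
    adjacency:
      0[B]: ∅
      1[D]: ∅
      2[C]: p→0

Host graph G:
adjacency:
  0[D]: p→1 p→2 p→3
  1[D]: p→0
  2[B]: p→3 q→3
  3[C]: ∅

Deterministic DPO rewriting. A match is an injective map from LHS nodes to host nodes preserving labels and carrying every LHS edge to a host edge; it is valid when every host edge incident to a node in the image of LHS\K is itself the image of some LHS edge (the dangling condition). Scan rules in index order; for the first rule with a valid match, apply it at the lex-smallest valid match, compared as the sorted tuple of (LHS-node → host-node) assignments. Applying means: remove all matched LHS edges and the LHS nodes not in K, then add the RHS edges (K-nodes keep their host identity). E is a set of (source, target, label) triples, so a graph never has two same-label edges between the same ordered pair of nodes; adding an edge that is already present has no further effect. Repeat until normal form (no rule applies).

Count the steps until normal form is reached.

Answer: 2

Rewrite trace:
start.  V:4 E:6  edges: 0-p->1 0-p->2 0-p->3 1-p->0 2-p->3 2-q->3
1. fire R0 via {0↦3, 1↦0, 2↦1}  →  V:4 E:5  edges: 0-p->2 0-p->3 1-p->0 2-p->3 2-q->3
2. fire R0 via {0↦3, 1↦1, 2↦0}  →  V:4 E:4  edges: 0-p->2 0-p->3 2-p->3 2-q->3
final graph: no rule applies after step 2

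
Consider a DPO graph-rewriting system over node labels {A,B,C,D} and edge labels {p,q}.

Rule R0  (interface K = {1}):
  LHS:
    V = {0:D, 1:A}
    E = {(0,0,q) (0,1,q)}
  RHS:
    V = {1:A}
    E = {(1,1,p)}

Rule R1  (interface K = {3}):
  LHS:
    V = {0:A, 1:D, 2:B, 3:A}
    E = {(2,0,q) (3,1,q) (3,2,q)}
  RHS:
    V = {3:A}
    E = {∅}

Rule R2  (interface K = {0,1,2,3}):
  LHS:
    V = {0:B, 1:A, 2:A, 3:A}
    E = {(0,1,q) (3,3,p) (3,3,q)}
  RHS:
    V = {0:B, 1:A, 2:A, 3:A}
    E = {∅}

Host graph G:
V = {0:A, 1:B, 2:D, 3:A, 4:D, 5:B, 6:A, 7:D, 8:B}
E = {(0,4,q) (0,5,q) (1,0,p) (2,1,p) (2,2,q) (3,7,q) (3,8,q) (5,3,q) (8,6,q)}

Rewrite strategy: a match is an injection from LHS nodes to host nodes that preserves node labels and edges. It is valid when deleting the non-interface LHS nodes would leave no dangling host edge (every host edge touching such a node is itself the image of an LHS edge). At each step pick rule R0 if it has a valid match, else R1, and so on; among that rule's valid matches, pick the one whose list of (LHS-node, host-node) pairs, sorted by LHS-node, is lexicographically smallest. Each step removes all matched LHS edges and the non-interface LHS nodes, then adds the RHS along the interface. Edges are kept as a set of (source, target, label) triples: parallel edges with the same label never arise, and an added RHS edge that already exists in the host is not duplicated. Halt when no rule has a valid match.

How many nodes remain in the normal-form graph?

Answer: 3

Derivation:
[0] host  ⇒  9 nodes, 9 edges  {0-q->4 0-q->5 1-p->0 2-p->1 2-q->2 3-q->7 3-q->8 5-q->3 8-q->6}
[1] R1 @ {0↦6, 1↦7, 2↦8, 3↦3}  ⇒  6 nodes, 6 edges  {0-q->4 0-q->5 1-p->0 2-p->1 2-q->2 5-q->3}
[2] R1 @ {0↦3, 1↦4, 2↦5, 3↦0}  ⇒  3 nodes, 3 edges  {1-p->0 2-p->1 2-q->2}
halt: no rule applies after step 2
NF nodes: {0:A, 1:B, 2:D}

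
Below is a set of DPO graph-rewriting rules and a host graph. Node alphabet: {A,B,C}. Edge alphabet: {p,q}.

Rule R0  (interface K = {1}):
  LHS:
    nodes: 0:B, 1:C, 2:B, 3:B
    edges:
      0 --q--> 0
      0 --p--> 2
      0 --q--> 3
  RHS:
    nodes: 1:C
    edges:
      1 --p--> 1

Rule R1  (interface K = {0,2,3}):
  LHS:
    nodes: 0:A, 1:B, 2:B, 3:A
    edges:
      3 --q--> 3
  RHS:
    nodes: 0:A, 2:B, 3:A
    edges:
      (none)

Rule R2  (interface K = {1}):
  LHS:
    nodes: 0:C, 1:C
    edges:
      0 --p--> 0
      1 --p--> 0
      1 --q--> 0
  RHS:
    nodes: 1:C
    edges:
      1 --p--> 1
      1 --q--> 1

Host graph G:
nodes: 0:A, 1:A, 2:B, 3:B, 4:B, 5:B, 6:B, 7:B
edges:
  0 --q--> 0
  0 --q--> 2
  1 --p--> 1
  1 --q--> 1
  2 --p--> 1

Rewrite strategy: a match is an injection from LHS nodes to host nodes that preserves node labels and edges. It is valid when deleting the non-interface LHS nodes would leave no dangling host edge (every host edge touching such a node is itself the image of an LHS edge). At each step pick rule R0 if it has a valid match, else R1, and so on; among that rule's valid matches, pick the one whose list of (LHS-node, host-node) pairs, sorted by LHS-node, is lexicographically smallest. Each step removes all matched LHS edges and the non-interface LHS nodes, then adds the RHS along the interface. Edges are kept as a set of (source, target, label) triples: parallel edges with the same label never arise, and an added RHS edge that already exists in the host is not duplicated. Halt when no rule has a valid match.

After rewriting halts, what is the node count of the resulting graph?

initial: |V|=8 |E|=5  E = 0-q->0 0-q->2 1-p->1 1-q->1 2-p->1
step 1: apply R1 at {0↦0, 1↦3, 2↦2, 3↦1}  → |V|=7 |E|=4  E = 0-q->0 0-q->2 1-p->1 2-p->1
step 2: apply R1 at {0↦1, 1↦4, 2↦2, 3↦0}  → |V|=6 |E|=3  E = 0-q->2 1-p->1 2-p->1
normal form: no rule applies after step 2
NF nodes: {0:A, 1:A, 2:B, 5:B, 6:B, 7:B}

Answer: 6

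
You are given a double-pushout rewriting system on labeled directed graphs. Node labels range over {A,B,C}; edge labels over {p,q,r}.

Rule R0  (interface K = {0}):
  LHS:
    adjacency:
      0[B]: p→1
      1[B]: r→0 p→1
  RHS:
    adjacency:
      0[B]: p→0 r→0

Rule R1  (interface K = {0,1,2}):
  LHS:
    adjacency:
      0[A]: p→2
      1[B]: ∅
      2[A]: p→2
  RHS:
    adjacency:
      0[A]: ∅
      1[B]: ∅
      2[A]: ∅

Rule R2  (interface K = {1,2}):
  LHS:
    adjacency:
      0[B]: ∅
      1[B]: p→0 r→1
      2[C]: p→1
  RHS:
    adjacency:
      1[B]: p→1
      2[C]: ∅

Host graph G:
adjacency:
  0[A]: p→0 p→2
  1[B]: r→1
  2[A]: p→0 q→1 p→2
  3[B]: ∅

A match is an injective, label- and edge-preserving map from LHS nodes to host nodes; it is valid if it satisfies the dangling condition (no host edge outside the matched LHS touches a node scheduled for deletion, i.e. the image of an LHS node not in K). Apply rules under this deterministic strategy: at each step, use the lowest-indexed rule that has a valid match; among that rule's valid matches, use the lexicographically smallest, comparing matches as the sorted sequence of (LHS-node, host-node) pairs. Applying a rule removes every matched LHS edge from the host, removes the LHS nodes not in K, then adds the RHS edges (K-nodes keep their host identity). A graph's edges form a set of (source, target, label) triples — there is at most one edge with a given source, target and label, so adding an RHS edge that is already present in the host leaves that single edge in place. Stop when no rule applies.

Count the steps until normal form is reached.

[0] host  ⇒  4 nodes, 6 edges  {0-p->0 0-p->2 1-r->1 2-p->0 2-q->1 2-p->2}
[1] R1 @ {0↦0, 1↦1, 2↦2}  ⇒  4 nodes, 4 edges  {0-p->0 1-r->1 2-p->0 2-q->1}
[2] R1 @ {0↦2, 1↦1, 2↦0}  ⇒  4 nodes, 2 edges  {1-r->1 2-q->1}
halt: no rule applies after step 2

Answer: 2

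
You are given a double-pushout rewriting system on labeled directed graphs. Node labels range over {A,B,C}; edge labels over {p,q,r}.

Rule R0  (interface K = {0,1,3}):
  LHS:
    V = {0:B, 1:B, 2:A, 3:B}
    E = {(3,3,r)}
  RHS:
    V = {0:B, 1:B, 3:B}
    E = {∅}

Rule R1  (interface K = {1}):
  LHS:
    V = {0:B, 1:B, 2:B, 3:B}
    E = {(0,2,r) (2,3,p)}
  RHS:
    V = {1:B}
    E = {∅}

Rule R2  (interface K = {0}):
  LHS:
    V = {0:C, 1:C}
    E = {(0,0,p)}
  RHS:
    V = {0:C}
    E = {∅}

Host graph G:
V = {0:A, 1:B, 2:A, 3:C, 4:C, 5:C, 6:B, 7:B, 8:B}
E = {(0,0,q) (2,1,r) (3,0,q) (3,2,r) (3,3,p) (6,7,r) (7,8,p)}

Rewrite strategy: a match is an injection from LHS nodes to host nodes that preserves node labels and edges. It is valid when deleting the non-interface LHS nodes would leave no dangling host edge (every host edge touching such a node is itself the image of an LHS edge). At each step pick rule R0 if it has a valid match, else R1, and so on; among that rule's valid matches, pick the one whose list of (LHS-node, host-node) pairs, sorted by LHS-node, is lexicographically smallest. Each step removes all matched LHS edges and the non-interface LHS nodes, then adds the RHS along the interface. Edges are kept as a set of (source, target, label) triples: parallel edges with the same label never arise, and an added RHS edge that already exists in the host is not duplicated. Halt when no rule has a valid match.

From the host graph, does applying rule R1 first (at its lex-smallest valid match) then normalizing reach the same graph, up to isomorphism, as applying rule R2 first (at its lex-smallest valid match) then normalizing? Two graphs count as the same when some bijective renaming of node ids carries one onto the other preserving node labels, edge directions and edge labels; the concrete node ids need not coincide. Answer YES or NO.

branch R1-first: apply at {0↦6, 1↦1, 2↦7, 3↦8} → |E|=5, then 1 more step(s) → NF |V|=5 |E|=4 V={0:A, 1:B, 2:A, 3:C, 5:C} E=0-q->0 2-r->1 3-q->0 3-r->2
branch R2-first: apply at {0↦3, 1↦4} → |E|=6, then 1 more step(s) → NF |V|=5 |E|=4 V={0:A, 1:B, 2:A, 3:C, 5:C} E=0-q->0 2-r->1 3-q->0 3-r->2
graphs isomorphic (equal up to label-preserving node renaming)

Answer: YES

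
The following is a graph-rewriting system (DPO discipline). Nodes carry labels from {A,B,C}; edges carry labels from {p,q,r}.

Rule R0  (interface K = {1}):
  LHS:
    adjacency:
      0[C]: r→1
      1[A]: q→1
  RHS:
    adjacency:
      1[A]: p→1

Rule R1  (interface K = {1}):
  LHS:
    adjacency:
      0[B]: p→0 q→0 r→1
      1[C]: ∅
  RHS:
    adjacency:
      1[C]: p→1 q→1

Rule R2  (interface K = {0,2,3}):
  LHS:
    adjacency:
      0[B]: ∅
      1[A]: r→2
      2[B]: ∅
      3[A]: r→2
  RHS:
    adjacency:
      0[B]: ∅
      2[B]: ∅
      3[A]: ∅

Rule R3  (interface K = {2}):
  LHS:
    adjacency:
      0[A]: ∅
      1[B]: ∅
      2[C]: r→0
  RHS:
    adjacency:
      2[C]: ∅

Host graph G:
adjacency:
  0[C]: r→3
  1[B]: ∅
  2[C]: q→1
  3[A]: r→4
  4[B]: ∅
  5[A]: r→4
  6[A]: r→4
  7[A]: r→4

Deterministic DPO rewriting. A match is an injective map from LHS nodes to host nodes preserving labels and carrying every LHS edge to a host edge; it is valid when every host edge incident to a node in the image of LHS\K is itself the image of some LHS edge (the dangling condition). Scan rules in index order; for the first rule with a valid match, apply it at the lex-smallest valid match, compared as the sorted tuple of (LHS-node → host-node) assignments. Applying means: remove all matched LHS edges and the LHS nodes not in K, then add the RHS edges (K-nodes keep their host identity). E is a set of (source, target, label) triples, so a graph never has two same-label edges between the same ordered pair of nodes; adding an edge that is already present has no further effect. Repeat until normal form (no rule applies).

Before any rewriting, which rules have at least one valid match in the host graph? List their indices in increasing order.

Answer: [R2]

Steps:
R0: no valid match — LHS pattern not found
R1: no valid match — LHS pattern not found
R2: 9 valid matches — {0↦1, 1↦5, 2↦4, 3↦3}, {0↦1, 1↦5, 2↦4, 3↦6}, {0↦1, 1↦5, 2↦4, 3↦7} (+6 more)
R3: no valid match — 2 raw matches, all fail dangling condition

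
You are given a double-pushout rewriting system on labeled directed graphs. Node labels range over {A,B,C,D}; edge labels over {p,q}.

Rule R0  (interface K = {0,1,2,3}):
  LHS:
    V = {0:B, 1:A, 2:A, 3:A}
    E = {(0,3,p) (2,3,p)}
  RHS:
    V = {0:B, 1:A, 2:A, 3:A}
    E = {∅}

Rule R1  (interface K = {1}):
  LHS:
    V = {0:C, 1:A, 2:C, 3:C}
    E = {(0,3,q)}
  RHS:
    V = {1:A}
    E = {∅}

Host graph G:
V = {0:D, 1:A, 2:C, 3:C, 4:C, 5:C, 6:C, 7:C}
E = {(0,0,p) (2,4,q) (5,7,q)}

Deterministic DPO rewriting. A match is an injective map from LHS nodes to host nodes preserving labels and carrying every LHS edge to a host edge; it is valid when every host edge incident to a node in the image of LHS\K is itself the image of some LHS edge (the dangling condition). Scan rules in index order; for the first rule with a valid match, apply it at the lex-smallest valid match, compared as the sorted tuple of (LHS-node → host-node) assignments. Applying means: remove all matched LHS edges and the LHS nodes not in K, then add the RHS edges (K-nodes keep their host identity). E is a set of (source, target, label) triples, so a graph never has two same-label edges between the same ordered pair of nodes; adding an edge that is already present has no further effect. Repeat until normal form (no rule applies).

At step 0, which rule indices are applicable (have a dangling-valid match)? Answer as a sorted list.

R0: no valid match — LHS pattern not found
R1: 4 valid matches — {0↦2, 1↦1, 2↦3, 3↦4}, {0↦2, 1↦1, 2↦6, 3↦4}, {0↦5, 1↦1, 2↦3, 3↦7} (+1 more)

Answer: [R1]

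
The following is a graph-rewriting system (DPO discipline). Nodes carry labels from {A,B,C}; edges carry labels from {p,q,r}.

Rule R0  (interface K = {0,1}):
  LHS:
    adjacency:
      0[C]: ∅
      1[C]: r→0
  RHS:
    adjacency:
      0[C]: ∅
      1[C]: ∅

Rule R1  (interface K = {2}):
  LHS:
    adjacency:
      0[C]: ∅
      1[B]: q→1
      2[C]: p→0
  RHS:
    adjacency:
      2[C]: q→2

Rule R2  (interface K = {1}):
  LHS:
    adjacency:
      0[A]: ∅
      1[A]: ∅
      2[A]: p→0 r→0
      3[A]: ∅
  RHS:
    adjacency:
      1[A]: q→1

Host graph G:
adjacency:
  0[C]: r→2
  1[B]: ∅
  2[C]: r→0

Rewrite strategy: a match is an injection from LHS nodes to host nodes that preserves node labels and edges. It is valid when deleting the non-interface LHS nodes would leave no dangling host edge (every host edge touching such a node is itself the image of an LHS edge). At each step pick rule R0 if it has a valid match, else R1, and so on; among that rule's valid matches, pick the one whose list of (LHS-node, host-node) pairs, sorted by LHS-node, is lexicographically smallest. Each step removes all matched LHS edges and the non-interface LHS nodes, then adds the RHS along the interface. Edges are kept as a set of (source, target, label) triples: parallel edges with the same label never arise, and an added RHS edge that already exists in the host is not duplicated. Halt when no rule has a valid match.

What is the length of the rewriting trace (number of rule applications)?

Answer: 2

Derivation:
[0] host  ⇒  3 nodes, 2 edges  {0-r->2 2-r->0}
[1] R0 @ {0↦0, 1↦2}  ⇒  3 nodes, 1 edges  {0-r->2}
[2] R0 @ {0↦2, 1↦0}  ⇒  3 nodes, 0 edges  {∅}
halt: no rule applies after step 2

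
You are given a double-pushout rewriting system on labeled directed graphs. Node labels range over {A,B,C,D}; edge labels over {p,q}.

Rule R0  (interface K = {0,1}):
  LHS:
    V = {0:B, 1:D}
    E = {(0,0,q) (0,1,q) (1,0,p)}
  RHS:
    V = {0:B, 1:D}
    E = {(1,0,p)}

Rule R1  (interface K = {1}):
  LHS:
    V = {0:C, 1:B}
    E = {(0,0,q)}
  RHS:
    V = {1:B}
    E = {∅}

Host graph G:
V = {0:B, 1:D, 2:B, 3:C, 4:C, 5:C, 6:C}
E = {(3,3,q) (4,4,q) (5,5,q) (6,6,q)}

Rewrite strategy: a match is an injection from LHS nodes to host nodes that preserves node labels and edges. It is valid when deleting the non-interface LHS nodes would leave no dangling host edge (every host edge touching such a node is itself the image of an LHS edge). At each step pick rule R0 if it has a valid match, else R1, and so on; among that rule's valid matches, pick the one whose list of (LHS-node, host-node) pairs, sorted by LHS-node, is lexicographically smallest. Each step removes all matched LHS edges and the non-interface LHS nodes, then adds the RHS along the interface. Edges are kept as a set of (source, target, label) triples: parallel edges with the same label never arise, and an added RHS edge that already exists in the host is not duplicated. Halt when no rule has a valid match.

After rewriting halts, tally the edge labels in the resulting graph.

Answer: (no edges)

Steps:
[0] host  ⇒  7 nodes, 4 edges  {3-q->3 4-q->4 5-q->5 6-q->6}
[1] R1 @ {0↦3, 1↦0}  ⇒  6 nodes, 3 edges  {4-q->4 5-q->5 6-q->6}
[2] R1 @ {0↦4, 1↦0}  ⇒  5 nodes, 2 edges  {5-q->5 6-q->6}
[3] R1 @ {0↦5, 1↦0}  ⇒  4 nodes, 1 edges  {6-q->6}
[4] R1 @ {0↦6, 1↦0}  ⇒  3 nodes, 0 edges  {∅}
final graph: no rule applies after step 4
NF edges: []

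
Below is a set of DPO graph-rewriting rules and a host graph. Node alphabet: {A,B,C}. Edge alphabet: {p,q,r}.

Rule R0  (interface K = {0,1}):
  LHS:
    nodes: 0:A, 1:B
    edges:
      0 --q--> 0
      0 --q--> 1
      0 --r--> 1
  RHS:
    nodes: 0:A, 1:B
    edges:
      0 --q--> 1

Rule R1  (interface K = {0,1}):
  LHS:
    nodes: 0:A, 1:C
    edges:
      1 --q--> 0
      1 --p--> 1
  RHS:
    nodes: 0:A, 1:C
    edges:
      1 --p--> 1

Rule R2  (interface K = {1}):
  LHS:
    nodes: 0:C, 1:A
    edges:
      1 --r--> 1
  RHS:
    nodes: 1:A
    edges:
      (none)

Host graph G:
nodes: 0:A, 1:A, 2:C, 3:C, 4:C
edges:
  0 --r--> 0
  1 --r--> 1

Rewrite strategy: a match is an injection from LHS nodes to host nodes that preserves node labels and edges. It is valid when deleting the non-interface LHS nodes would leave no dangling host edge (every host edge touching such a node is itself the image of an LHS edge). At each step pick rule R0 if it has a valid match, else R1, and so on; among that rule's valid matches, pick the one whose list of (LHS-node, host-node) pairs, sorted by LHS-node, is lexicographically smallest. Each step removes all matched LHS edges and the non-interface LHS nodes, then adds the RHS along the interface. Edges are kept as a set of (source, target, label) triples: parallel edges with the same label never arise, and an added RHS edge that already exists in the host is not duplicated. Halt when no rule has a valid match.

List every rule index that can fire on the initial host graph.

R0: no valid match — LHS pattern not found
R1: no valid match — LHS pattern not found
R2: 6 valid matches — {0↦2, 1↦0}, {0↦2, 1↦1}, {0↦3, 1↦0} (+3 more)

Answer: [R2]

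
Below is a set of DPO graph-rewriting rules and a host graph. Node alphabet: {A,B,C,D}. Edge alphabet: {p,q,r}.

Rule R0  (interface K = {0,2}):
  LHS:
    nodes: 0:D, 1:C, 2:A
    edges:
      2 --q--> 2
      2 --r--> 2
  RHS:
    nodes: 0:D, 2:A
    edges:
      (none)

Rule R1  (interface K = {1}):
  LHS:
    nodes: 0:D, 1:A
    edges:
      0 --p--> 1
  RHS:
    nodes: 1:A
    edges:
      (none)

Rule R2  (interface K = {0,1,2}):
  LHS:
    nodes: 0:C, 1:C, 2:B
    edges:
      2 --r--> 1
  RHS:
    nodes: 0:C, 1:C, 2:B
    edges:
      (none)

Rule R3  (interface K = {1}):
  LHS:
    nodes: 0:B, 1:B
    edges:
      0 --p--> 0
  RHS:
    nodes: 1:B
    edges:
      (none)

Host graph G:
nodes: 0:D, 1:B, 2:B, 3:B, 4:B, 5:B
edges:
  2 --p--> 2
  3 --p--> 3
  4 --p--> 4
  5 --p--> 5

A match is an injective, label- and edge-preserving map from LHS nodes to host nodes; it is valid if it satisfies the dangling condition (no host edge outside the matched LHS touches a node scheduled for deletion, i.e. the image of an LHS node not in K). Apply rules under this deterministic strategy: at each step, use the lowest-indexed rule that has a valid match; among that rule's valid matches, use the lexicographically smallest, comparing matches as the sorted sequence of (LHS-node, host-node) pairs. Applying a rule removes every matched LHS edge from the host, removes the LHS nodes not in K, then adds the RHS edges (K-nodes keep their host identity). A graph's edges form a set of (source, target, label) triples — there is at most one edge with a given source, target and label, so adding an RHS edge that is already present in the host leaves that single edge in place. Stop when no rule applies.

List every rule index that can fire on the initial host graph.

Answer: [R3]

Steps:
R0: no valid match — LHS pattern not found
R1: no valid match — LHS pattern not found
R2: no valid match — LHS pattern not found
R3: 16 valid matches — {0↦2, 1↦1}, {0↦2, 1↦3}, {0↦2, 1↦4} (+13 more)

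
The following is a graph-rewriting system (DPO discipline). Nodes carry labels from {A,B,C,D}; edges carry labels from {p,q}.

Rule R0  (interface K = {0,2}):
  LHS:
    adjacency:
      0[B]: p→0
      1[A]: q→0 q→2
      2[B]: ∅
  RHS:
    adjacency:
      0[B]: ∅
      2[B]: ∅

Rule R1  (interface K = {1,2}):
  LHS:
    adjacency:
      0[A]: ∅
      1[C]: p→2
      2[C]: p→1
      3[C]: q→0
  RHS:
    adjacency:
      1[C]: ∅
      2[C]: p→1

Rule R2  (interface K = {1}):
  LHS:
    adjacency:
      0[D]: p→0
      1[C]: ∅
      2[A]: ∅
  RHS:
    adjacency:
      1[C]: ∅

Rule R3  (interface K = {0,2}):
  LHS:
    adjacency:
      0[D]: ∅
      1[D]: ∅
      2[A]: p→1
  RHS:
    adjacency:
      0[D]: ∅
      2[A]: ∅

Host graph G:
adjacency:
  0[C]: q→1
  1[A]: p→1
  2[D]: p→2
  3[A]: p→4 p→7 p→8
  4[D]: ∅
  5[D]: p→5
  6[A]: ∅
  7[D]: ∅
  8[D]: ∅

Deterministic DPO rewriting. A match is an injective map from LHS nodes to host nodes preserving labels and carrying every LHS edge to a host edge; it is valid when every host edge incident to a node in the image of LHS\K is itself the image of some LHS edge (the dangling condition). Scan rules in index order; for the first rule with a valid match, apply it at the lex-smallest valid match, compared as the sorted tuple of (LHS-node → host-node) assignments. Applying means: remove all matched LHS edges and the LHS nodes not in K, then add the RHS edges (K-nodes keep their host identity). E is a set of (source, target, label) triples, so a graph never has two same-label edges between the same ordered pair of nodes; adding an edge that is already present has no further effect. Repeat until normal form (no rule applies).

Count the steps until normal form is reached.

Answer: 5

Derivation:
initial: |V|=9 |E|=7  E = 0-q->1 1-p->1 2-p->2 3-p->4 3-p->7 3-p->8 5-p->5
step 1: apply R2 at {0↦2, 1↦0, 2↦6}  → |V|=7 |E|=6  E = 0-q->1 1-p->1 3-p->4 3-p->7 3-p->8 5-p->5
step 2: apply R3 at {0↦4, 1↦7, 2↦3}  → |V|=6 |E|=5  E = 0-q->1 1-p->1 3-p->4 3-p->8 5-p->5
step 3: apply R3 at {0↦4, 1↦8, 2↦3}  → |V|=5 |E|=4  E = 0-q->1 1-p->1 3-p->4 5-p->5
step 4: apply R3 at {0↦5, 1↦4, 2↦3}  → |V|=4 |E|=3  E = 0-q->1 1-p->1 5-p->5
step 5: apply R2 at {0↦5, 1↦0, 2↦3}  → |V|=2 |E|=2  E = 0-q->1 1-p->1
normal form: no rule applies after step 5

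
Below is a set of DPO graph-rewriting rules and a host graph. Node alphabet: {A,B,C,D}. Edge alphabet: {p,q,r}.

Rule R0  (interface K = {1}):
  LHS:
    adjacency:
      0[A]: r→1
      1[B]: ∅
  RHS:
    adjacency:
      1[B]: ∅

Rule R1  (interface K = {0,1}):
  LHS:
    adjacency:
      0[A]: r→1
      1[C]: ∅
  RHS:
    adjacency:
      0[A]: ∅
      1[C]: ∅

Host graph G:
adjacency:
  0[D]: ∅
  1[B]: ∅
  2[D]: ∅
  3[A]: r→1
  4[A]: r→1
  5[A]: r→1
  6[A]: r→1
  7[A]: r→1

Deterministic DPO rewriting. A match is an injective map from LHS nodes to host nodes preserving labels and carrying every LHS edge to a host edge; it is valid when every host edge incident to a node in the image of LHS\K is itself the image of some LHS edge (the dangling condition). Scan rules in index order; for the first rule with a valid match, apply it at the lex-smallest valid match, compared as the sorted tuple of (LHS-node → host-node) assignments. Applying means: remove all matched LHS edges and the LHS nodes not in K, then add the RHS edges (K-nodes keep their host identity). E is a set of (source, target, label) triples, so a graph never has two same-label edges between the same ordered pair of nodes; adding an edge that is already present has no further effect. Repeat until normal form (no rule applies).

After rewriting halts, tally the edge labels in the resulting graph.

[0] host  ⇒  8 nodes, 5 edges  {3-r->1 4-r->1 5-r->1 6-r->1 7-r->1}
[1] R0 @ {0↦3, 1↦1}  ⇒  7 nodes, 4 edges  {4-r->1 5-r->1 6-r->1 7-r->1}
[2] R0 @ {0↦4, 1↦1}  ⇒  6 nodes, 3 edges  {5-r->1 6-r->1 7-r->1}
[3] R0 @ {0↦5, 1↦1}  ⇒  5 nodes, 2 edges  {6-r->1 7-r->1}
[4] R0 @ {0↦6, 1↦1}  ⇒  4 nodes, 1 edges  {7-r->1}
[5] R0 @ {0↦7, 1↦1}  ⇒  3 nodes, 0 edges  {∅}
final graph: no rule applies after step 5
NF edges: []

Answer: (no edges)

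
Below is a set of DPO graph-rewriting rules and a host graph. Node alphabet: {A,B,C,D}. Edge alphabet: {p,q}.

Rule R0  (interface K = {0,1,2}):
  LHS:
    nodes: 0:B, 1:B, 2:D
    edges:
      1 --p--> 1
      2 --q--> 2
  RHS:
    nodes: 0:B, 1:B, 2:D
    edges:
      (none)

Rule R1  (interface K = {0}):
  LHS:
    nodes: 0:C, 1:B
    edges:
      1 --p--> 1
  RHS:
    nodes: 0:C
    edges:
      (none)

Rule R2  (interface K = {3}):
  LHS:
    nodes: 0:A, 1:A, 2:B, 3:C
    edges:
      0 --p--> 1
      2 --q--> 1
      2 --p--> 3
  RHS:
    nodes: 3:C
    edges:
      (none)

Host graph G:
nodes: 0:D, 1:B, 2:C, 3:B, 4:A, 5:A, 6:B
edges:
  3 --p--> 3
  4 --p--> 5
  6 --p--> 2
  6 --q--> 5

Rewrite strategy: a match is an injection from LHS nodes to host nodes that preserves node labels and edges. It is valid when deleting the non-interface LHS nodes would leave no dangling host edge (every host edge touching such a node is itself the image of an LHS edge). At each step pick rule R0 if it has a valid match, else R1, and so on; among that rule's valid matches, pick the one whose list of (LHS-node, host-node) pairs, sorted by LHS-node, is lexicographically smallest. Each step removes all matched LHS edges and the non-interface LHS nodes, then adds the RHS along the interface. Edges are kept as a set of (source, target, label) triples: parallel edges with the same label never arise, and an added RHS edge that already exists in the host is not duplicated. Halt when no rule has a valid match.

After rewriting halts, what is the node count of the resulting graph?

[0] host  ⇒  7 nodes, 4 edges  {3-p->3 4-p->5 6-p->2 6-q->5}
[1] R1 @ {0↦2, 1↦3}  ⇒  6 nodes, 3 edges  {4-p->5 6-p->2 6-q->5}
[2] R2 @ {0↦4, 1↦5, 2↦6, 3↦2}  ⇒  3 nodes, 0 edges  {∅}
normal form: no rule applies after step 2
NF nodes: {0:D, 1:B, 2:C}

Answer: 3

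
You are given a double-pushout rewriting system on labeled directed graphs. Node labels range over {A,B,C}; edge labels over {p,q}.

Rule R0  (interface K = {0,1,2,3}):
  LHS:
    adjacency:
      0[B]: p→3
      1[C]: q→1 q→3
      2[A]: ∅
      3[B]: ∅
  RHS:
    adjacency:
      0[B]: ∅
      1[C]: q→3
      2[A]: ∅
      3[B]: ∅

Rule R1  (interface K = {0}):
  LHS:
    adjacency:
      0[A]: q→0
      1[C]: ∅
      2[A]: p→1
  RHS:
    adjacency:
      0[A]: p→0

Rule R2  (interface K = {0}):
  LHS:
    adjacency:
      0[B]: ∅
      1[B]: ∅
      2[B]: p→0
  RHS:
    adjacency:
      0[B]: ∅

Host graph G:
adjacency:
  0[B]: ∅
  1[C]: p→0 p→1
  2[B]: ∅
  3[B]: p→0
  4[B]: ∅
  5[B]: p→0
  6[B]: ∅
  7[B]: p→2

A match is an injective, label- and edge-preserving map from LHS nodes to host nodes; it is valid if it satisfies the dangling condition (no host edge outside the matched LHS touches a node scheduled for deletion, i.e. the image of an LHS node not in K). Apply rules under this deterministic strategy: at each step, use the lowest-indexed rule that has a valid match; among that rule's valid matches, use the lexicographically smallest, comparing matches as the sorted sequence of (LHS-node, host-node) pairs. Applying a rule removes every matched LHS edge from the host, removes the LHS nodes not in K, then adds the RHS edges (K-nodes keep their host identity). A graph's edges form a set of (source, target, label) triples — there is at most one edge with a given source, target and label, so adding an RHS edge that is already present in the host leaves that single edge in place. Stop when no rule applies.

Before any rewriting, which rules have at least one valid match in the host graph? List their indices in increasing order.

R0: no valid match — LHS pattern not found
R1: no valid match — LHS pattern not found
R2: 6 valid matches — {0↦0, 1↦4, 2↦3}, {0↦0, 1↦4, 2↦5}, {0↦0, 1↦6, 2↦3} (+3 more)

Answer: [R2]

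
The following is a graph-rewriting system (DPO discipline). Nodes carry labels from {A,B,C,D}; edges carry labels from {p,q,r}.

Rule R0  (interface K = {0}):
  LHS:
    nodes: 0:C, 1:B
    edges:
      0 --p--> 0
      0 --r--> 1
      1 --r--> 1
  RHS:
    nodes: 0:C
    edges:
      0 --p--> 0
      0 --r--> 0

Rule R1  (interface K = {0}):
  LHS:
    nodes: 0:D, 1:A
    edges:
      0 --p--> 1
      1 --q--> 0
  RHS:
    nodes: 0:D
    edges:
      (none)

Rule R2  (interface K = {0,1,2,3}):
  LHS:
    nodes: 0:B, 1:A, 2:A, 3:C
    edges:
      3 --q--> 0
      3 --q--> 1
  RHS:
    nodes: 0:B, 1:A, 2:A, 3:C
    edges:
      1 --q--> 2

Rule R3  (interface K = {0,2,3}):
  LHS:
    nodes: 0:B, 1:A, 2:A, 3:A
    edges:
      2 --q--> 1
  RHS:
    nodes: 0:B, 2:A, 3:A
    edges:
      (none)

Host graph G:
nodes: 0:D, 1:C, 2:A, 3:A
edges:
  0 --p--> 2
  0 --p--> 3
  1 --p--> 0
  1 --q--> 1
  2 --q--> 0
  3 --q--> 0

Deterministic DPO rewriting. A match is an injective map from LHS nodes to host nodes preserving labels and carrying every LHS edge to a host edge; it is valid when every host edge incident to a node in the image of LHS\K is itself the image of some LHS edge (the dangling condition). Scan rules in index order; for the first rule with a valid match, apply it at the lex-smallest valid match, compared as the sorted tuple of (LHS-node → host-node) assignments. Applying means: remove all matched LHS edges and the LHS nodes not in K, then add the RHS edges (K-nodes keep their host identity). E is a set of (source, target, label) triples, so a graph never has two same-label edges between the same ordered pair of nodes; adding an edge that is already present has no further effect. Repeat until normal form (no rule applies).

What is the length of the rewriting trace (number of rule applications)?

start.  V:4 E:6  edges: 0-p->2 0-p->3 1-p->0 1-q->1 2-q->0 3-q->0
1. fire R1 via {0↦0, 1↦2}  →  V:3 E:4  edges: 0-p->3 1-p->0 1-q->1 3-q->0
2. fire R1 via {0↦0, 1↦3}  →  V:2 E:2  edges: 1-p->0 1-q->1
halt: no rule applies after step 2

Answer: 2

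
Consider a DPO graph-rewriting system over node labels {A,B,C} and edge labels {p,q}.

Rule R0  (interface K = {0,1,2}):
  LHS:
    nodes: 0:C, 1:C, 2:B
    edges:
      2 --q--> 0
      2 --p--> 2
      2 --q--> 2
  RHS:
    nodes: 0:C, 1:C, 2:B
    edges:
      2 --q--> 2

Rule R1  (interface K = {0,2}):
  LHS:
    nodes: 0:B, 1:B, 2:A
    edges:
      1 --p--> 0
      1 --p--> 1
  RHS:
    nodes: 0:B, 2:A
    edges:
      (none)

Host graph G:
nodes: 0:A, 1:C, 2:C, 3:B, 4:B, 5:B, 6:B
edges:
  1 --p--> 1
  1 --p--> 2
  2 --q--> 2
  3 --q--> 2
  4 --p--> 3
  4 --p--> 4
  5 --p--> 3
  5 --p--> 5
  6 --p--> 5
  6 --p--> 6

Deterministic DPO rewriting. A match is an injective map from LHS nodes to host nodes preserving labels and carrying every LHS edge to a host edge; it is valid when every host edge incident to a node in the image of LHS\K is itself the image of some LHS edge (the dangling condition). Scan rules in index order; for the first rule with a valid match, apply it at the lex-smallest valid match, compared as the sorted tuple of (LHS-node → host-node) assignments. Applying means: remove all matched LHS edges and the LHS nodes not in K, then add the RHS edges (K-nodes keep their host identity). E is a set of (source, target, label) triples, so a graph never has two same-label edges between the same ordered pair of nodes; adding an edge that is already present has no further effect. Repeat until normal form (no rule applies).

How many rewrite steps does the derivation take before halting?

Answer: 3

Rewrite trace:
[0] host  ⇒  7 nodes, 10 edges  {1-p->1 1-p->2 2-q->2 3-q->2 4-p->3 4-p->4 5-p->3 5-p->5 6-p->5 6-p->6}
[1] R1 @ {0↦3, 1↦4, 2↦0}  ⇒  6 nodes, 8 edges  {1-p->1 1-p->2 2-q->2 3-q->2 5-p->3 5-p->5 6-p->5 6-p->6}
[2] R1 @ {0↦5, 1↦6, 2↦0}  ⇒  5 nodes, 6 edges  {1-p->1 1-p->2 2-q->2 3-q->2 5-p->3 5-p->5}
[3] R1 @ {0↦3, 1↦5, 2↦0}  ⇒  4 nodes, 4 edges  {1-p->1 1-p->2 2-q->2 3-q->2}
normal form: no rule applies after step 3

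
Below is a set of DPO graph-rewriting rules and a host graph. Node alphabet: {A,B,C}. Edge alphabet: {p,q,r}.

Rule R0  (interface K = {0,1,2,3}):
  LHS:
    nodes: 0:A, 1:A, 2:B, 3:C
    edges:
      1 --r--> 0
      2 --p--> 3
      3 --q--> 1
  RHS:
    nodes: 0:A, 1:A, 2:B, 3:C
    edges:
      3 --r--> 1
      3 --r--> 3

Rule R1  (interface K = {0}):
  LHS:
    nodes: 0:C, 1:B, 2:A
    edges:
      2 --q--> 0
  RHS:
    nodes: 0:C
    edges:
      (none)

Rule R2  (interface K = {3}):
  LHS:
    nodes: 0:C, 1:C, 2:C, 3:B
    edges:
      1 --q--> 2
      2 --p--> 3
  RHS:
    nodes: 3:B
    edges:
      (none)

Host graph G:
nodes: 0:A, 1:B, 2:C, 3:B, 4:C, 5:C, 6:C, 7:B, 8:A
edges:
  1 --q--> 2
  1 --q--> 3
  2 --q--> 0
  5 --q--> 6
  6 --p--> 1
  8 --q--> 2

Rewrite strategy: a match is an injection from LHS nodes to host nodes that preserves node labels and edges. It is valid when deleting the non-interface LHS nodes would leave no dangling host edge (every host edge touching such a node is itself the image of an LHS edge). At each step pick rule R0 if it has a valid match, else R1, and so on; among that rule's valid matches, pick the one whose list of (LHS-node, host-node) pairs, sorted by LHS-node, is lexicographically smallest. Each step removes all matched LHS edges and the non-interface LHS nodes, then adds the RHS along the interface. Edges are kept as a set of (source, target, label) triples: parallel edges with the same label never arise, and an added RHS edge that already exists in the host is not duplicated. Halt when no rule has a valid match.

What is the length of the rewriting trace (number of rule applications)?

initial: |V|=9 |E|=6  E = 1-q->2 1-q->3 2-q->0 5-q->6 6-p->1 8-q->2
step 1: apply R1 at {0↦2, 1↦7, 2↦8}  → |V|=7 |E|=5  E = 1-q->2 1-q->3 2-q->0 5-q->6 6-p->1
step 2: apply R2 at {0↦4, 1↦5, 2↦6, 3↦1}  → |V|=4 |E|=3  E = 1-q->2 1-q->3 2-q->0
normal form: no rule applies after step 2

Answer: 2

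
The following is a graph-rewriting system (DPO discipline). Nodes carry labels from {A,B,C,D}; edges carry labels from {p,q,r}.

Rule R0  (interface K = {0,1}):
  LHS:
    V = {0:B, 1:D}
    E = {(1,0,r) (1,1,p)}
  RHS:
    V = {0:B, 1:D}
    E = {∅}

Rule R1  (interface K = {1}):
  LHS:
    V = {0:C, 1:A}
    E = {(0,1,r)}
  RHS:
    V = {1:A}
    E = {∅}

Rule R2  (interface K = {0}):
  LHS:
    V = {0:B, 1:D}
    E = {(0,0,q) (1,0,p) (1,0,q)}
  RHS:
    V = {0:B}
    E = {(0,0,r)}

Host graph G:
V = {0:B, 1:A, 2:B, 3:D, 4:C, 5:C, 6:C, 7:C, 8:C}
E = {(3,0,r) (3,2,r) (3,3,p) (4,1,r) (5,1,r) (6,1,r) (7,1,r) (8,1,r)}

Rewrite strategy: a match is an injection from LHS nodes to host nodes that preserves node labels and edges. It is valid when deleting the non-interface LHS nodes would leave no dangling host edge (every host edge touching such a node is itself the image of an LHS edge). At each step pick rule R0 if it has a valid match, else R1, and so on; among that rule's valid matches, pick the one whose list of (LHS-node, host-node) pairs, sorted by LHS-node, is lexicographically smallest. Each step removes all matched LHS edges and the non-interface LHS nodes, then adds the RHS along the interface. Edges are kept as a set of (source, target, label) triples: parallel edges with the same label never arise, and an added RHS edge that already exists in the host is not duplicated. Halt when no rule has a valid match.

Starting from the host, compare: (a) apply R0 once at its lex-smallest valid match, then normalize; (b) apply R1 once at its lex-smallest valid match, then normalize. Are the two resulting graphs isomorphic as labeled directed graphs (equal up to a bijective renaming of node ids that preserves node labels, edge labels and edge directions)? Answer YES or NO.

branch R0-first: apply at {0↦0, 1↦3} → |E|=6, then 5 more step(s) → NF |V|=4 |E|=1 V={0:B, 1:A, 2:B, 3:D} E=3-r->2
branch R1-first: apply at {0↦4, 1↦1} → |E|=7, then 5 more step(s) → NF |V|=4 |E|=1 V={0:B, 1:A, 2:B, 3:D} E=3-r->2
graphs isomorphic (equal up to label-preserving node renaming)

Answer: YES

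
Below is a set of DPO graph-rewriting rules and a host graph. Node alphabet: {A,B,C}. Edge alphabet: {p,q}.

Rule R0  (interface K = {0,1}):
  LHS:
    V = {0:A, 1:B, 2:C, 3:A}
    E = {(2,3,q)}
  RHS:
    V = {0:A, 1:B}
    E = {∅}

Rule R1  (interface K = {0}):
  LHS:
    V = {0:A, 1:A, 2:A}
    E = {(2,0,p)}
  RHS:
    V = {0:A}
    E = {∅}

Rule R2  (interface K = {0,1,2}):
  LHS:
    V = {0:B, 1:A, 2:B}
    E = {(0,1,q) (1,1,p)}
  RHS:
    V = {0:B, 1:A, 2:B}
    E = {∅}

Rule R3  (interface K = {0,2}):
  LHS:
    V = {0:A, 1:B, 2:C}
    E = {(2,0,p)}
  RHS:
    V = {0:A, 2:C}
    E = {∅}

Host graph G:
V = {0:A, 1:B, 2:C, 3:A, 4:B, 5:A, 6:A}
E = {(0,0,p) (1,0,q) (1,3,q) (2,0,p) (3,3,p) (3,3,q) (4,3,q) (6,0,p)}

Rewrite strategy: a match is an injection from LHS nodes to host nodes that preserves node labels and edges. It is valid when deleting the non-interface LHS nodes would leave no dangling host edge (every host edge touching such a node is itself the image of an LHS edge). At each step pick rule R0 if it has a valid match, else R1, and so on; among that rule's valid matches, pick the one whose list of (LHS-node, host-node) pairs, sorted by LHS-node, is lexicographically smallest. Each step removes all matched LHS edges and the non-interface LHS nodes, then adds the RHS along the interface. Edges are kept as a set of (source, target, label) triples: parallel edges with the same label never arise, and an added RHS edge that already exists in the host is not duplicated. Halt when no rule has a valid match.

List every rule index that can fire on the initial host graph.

R0: no valid match — LHS pattern not found
R1: 1 valid match — {0↦0, 1↦5, 2↦6}
R2: 3 valid matches — {0↦1, 1↦0, 2↦4}, {0↦1, 1↦3, 2↦4}, {0↦4, 1↦3, 2↦1}
R3: no valid match — 2 raw matches, all fail dangling condition

Answer: [R1,R2]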